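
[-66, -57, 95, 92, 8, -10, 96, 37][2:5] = [95, 92, 8]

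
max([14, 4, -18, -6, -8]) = 14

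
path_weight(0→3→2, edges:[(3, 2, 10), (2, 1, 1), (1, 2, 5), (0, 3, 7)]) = w(0→3)=7 + w(3→2)=10
= 17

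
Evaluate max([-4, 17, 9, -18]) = 17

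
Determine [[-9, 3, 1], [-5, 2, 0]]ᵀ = [[-9, -5], [3, 2], [1, 0]]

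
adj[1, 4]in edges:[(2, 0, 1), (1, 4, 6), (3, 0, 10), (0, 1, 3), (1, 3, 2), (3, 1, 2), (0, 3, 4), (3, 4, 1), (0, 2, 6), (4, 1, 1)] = 6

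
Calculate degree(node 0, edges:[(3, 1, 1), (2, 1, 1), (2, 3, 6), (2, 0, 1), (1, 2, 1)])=1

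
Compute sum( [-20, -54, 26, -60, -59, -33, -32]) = (-20) + (-54) + 26 + (-60) + (-59) + (-33) + (-32)
= -232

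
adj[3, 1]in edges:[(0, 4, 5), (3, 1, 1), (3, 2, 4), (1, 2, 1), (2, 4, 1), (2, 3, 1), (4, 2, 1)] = 1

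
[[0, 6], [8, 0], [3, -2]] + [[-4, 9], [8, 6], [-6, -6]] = [[-4, 15], [16, 6], [-3, -8]]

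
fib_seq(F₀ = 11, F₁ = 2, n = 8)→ F_2 = F_1 + F_0 = 13
F_3 = F_2 + F_1 = 15
F_4 = F_3 + F_2 = 28
...
= [11, 2, 13, 15, 28, 43, 71, 114]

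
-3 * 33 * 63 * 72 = -449064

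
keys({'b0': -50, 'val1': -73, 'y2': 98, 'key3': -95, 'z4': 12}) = ['b0', 'val1', 'y2', 'key3', 'z4']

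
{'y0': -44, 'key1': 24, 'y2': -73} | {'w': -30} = {'y0': -44, 'key1': 24, 'y2': -73, 'w': -30}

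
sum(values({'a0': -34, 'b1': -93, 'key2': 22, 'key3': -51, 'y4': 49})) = -107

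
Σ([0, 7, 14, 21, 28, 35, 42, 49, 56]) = 252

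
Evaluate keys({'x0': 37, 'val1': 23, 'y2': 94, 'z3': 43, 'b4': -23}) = ['x0', 'val1', 'y2', 'z3', 'b4']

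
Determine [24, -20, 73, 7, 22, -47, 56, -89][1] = -20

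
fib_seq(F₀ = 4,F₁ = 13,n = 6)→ [4, 13, 17, 30, 47, 77]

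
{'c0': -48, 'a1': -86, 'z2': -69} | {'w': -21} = {'c0': -48, 'a1': -86, 'z2': -69, 'w': -21}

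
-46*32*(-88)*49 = 6347264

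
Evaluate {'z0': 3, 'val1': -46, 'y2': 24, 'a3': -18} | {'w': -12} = {'z0': 3, 'val1': -46, 'y2': 24, 'a3': -18, 'w': -12}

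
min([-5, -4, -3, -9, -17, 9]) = -17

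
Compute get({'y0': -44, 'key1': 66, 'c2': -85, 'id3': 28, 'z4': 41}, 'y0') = -44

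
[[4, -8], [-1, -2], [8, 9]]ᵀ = [[4, -1, 8], [-8, -2, 9]]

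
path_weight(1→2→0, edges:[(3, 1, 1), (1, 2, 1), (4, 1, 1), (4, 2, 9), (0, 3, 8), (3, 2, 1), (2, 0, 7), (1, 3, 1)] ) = w(1→2)=1 + w(2→0)=7
= 8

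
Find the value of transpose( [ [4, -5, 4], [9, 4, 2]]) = [[4, 9], [-5, 4], [4, 2]]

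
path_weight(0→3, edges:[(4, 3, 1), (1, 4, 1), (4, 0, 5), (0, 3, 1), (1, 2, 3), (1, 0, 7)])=w(0→3)=1
= 1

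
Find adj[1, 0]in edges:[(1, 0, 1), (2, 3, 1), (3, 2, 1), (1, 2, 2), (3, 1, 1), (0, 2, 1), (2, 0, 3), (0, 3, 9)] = 1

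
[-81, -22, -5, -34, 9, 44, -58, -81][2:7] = [-5, -34, 9, 44, -58]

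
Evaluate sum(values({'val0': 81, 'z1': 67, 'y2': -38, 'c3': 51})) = 161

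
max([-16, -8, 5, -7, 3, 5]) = 5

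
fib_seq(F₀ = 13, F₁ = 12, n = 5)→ F_2 = F_1 + F_0 = 25
F_3 = F_2 + F_1 = 37
F_4 = F_3 + F_2 = 62
= [13, 12, 25, 37, 62]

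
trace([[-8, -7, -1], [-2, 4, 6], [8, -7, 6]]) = 2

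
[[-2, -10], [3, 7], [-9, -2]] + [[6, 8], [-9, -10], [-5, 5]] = [[4, -2], [-6, -3], [-14, 3]]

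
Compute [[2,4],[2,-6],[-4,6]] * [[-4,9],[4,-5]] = [[8, -2], [-32, 48], [40, -66]]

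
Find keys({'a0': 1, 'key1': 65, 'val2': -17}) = ['a0', 'key1', 'val2']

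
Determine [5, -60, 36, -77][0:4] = [5, -60, 36, -77]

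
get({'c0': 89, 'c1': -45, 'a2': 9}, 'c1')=-45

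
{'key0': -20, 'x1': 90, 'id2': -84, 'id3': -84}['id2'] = -84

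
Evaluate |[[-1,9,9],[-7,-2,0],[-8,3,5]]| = -8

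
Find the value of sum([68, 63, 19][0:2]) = slice → [68, 63]
68 + 63
= 131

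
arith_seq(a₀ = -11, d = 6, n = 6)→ [-11, -5, 1, 7, 13, 19]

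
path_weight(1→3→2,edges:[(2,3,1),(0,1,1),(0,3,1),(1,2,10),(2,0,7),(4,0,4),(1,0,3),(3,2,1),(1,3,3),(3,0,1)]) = w(1→3)=3 + w(3→2)=1
= 4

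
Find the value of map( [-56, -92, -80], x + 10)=-56+10=-46, -92+10=-82, -80+10=-70
= [-46, -82, -70]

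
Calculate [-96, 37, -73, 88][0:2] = [-96, 37]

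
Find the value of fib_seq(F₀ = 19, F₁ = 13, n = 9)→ F_2 = F_1 + F_0 = 32
F_3 = F_2 + F_1 = 45
F_4 = F_3 + F_2 = 77
...
= [19, 13, 32, 45, 77, 122, 199, 321, 520]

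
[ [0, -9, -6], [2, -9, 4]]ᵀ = [[0, 2], [-9, -9], [-6, 4]]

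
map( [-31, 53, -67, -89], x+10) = -31+10=-21, 53+10=63, -67+10=-57, -89+10=-79
= [-21, 63, -57, -79]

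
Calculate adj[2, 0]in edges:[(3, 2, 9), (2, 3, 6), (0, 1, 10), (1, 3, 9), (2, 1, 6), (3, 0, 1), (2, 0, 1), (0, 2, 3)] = 1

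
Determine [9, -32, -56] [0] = 9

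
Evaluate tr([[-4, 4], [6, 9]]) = 5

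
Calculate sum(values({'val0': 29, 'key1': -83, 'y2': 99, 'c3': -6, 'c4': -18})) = 29 + (-83) + 99 + (-6) + (-18)
= 21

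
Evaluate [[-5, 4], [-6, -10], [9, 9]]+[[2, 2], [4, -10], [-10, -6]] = [[-3, 6], [-2, -20], [-1, 3]]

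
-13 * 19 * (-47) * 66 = 766194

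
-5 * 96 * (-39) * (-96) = -1797120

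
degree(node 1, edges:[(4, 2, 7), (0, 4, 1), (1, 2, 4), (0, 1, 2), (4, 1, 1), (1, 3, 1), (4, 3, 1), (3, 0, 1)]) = 4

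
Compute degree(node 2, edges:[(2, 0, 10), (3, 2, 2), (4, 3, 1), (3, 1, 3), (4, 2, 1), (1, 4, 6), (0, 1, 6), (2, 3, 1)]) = incident: (2,0), (3,2), (4,2), (2,3)
= 4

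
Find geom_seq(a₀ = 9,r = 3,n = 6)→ [9, 27, 81, 243, 729, 2187]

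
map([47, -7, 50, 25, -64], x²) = (47)²=2209, (-7)²=49, (50)²=2500, (25)²=625, (-64)²=4096
= [2209, 49, 2500, 625, 4096]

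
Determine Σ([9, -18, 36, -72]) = -45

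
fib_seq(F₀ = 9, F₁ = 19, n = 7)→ [9, 19, 28, 47, 75, 122, 197]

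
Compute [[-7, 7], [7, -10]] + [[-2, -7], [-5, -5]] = [[-9, 0], [2, -15]]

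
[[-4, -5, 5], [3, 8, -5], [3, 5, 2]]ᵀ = [[-4, 3, 3], [-5, 8, 5], [5, -5, 2]]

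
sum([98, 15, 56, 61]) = 230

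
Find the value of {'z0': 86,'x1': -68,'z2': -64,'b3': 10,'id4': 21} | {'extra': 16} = {'z0': 86, 'x1': -68, 'z2': -64, 'b3': 10, 'id4': 21, 'extra': 16}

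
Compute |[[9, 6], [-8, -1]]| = 39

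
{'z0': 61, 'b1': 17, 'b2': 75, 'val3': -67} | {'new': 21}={'z0': 61, 'b1': 17, 'b2': 75, 'val3': -67, 'new': 21}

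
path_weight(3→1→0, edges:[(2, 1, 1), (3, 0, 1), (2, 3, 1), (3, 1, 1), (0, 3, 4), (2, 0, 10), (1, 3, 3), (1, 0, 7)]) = 8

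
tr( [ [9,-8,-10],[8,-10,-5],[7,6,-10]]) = -11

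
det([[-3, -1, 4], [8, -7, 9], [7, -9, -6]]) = -572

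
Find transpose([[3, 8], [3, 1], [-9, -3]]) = [[3, 3, -9], [8, 1, -3]]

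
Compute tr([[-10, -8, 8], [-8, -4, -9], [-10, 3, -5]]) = -19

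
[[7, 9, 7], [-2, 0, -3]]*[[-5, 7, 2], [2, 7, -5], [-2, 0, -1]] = [[-31, 112, -38], [16, -14, -1]]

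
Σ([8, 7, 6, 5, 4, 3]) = 33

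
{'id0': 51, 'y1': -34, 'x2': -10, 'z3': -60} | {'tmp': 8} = {'id0': 51, 'y1': -34, 'x2': -10, 'z3': -60, 'tmp': 8}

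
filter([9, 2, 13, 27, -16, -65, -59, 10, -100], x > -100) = keep x where x > -100: 9✓, 2✓, 13✓, 27✓, -16✓, -65✓, -59✓, 10✓, -100✗
= [9, 2, 13, 27, -16, -65, -59, 10]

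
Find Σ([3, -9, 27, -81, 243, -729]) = -546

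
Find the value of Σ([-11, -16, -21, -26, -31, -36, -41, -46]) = -228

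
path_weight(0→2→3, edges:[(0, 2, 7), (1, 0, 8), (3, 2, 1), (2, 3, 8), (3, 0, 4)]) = w(0→2)=7 + w(2→3)=8
= 15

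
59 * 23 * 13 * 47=829127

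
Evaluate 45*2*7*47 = 29610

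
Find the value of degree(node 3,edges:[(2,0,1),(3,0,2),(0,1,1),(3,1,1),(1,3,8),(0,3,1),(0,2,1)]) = incident: (3,0), (3,1), (1,3), (0,3)
= 4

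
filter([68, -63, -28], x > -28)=[68]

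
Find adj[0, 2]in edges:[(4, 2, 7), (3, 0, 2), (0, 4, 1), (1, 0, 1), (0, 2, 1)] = 1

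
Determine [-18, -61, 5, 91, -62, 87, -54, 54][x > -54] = keep x where x > -54: -18✓, -61✗, 5✓, 91✓, -62✗, 87✓, -54✗, 54✓
= [-18, 5, 91, 87, 54]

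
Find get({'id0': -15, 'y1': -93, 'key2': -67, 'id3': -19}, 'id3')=-19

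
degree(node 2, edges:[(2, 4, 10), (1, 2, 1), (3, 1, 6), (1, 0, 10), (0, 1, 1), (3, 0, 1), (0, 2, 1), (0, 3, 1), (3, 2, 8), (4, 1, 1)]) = 4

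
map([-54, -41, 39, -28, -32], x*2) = [-108, -82, 78, -56, -64]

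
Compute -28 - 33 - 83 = -144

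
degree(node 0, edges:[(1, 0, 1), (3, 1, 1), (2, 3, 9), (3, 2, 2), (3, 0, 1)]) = 2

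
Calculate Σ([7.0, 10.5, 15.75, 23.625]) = 56.875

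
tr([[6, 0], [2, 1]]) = 7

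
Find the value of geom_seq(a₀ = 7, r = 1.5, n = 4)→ a_0 = 7*1.5^0 = 7.0
a_1 = 7*1.5^1 = 10.5
a_2 = 7*1.5^2 = 15.75
...
= [7.0, 10.5, 15.75, 23.625]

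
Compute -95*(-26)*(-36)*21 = -1867320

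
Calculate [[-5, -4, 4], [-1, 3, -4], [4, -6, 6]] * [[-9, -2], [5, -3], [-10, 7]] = [[-15, 50], [64, -35], [-126, 52]]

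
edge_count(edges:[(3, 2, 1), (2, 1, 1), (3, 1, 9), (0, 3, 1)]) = 4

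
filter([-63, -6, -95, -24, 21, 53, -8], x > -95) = keep x where x > -95: -63✓, -6✓, -95✗, -24✓, 21✓, 53✓, -8✓
= [-63, -6, -24, 21, 53, -8]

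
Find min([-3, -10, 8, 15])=-10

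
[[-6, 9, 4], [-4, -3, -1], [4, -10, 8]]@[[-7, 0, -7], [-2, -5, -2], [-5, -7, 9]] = [[4, -73, 60], [39, 22, 25], [-48, -6, 64]]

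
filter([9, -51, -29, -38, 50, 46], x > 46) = keep x where x > 46: 9✗, -51✗, -29✗, -38✗, 50✓, 46✗
= [50]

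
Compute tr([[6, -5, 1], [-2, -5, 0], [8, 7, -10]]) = -9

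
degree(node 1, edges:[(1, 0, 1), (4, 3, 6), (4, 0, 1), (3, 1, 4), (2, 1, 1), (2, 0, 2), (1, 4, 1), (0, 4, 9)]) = 4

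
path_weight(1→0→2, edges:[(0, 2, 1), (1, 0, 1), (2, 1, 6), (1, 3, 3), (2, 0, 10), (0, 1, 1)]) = 2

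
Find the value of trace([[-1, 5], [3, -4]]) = diagonal: (-1) + (-4)
= -5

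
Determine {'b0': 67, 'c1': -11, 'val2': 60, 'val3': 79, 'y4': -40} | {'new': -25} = {'b0': 67, 'c1': -11, 'val2': 60, 'val3': 79, 'y4': -40, 'new': -25}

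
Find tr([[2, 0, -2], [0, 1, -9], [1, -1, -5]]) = -2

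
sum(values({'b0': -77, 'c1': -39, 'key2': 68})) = -48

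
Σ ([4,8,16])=28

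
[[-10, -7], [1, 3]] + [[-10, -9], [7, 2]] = [[-20, -16], [8, 5]]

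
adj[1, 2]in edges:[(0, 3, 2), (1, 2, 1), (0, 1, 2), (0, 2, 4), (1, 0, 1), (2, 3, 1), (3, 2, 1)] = 1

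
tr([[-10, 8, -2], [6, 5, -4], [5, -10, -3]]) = -8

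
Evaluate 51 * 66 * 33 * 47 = 5220666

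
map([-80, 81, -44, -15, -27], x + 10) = [-70, 91, -34, -5, -17]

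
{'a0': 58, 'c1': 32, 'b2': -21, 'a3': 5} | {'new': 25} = {'a0': 58, 'c1': 32, 'b2': -21, 'a3': 5, 'new': 25}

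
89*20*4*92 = 655040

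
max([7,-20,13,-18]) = 13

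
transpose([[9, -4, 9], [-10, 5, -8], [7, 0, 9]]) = [[9, -10, 7], [-4, 5, 0], [9, -8, 9]]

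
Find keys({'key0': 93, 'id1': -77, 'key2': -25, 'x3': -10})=['key0', 'id1', 'key2', 'x3']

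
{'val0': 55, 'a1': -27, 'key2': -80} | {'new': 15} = {'val0': 55, 'a1': -27, 'key2': -80, 'new': 15}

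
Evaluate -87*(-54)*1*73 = 342954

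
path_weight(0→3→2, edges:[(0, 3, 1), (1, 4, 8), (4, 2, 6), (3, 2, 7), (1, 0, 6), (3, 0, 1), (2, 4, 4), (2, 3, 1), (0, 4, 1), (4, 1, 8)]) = w(0→3)=1 + w(3→2)=7
= 8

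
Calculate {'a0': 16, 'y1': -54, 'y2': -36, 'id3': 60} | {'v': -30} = {'a0': 16, 'y1': -54, 'y2': -36, 'id3': 60, 'v': -30}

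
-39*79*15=-46215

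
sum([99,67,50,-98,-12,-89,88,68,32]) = 99 + 67 + 50 + (-98) + (-12) + (-89) + 88 + 68 + 32
= 205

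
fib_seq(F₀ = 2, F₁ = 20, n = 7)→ [2, 20, 22, 42, 64, 106, 170]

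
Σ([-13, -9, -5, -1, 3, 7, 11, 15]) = 8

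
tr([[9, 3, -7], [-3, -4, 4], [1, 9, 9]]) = diagonal: 9 + (-4) + 9
= 14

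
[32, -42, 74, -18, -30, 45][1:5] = [-42, 74, -18, -30]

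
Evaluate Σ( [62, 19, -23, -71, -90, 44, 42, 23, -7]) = -1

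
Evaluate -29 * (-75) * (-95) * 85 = -17563125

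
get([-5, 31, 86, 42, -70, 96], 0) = -5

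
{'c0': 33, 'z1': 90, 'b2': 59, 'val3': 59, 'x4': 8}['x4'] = 8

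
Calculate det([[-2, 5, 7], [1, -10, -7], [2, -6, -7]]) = 7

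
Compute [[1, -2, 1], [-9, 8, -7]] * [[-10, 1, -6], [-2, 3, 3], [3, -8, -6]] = [[-3, -13, -18], [53, 71, 120]]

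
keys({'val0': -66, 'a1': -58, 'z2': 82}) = ['val0', 'a1', 'z2']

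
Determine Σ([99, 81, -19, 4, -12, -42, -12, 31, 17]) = 99 + 81 + (-19) + 4 + (-12) + (-42) + (-12) + 31 + 17
= 147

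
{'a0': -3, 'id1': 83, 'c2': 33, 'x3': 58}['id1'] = 83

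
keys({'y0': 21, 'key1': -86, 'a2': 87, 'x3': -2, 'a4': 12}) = ['y0', 'key1', 'a2', 'x3', 'a4']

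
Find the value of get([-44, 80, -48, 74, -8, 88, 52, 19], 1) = 80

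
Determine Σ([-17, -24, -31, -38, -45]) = -155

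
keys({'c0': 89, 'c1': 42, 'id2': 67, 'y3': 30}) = ['c0', 'c1', 'id2', 'y3']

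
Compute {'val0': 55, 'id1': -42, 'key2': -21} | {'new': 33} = {'val0': 55, 'id1': -42, 'key2': -21, 'new': 33}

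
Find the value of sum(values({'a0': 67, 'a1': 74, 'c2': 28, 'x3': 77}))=67 + 74 + 28 + 77
= 246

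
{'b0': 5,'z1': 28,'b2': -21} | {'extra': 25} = {'b0': 5, 'z1': 28, 'b2': -21, 'extra': 25}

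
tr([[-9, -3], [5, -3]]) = diagonal: (-9) + (-3)
= -12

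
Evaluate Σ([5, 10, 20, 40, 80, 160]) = 5 + 10 + 20 + 40 + 80 + 160
= 315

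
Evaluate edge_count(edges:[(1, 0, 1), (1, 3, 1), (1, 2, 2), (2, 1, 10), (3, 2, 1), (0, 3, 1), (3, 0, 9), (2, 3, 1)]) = 8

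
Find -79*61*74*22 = -7845332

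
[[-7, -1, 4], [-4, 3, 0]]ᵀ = [[-7, -4], [-1, 3], [4, 0]]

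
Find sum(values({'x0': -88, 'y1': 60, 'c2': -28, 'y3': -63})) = -119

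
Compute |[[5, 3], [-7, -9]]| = -24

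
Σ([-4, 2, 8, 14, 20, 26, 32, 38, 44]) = (-4) + 2 + 8 + 14 + 20 + 26 + 32 + 38 + 44
= 180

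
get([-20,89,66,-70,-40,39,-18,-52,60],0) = -20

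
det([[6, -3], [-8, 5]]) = 6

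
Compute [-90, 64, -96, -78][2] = -96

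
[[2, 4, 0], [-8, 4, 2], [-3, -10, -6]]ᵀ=[[2, -8, -3], [4, 4, -10], [0, 2, -6]]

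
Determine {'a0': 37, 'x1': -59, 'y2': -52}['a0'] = 37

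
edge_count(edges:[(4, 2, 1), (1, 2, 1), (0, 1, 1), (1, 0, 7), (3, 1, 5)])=5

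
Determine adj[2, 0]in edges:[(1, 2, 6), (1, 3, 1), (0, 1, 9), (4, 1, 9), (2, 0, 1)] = 1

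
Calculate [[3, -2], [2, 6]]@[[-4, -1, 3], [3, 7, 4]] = [[-18, -17, 1], [10, 40, 30]]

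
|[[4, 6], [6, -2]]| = -44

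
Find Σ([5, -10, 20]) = 15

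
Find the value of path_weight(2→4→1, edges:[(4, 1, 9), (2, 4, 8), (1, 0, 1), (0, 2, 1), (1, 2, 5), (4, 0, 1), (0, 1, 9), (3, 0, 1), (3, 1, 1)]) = 17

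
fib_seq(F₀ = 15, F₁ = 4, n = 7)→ F_2 = F_1 + F_0 = 19
F_3 = F_2 + F_1 = 23
F_4 = F_3 + F_2 = 42
...
= [15, 4, 19, 23, 42, 65, 107]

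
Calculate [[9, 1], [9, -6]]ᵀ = [[9, 9], [1, -6]]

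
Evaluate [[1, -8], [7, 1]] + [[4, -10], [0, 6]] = [[5, -18], [7, 7]]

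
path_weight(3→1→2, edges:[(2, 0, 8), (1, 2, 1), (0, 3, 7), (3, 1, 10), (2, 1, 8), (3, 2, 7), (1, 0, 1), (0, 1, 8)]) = 11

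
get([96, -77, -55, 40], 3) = 40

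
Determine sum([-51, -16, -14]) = (-51) + (-16) + (-14)
= -81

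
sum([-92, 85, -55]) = -62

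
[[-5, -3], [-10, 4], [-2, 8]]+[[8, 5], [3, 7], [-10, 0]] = [[3, 2], [-7, 11], [-12, 8]]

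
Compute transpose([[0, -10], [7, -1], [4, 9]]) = [[0, 7, 4], [-10, -1, 9]]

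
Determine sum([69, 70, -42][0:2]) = 139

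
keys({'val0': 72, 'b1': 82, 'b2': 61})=['val0', 'b1', 'b2']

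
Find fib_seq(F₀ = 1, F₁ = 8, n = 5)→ [1, 8, 9, 17, 26]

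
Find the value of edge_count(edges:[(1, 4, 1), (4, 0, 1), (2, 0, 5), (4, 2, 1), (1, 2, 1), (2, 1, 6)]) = 6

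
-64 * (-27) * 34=58752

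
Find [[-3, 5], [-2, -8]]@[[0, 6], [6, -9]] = [[30, -63], [-48, 60]]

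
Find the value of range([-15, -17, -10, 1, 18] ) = 35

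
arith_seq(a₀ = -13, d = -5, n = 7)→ a_0 = -13 + 0*-5 = -13
a_1 = -13 + 1*-5 = -18
a_2 = -13 + 2*-5 = -23
...
= [-13, -18, -23, -28, -33, -38, -43]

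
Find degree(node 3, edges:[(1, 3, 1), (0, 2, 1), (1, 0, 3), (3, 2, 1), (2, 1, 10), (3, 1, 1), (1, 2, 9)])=3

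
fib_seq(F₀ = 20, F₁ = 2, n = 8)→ F_2 = F_1 + F_0 = 22
F_3 = F_2 + F_1 = 24
F_4 = F_3 + F_2 = 46
...
= [20, 2, 22, 24, 46, 70, 116, 186]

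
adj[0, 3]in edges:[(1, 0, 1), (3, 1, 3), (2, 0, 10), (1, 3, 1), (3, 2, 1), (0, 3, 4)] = 4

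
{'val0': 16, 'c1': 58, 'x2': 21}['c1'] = 58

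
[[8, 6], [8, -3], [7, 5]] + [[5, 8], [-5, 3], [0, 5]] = [[13, 14], [3, 0], [7, 10]]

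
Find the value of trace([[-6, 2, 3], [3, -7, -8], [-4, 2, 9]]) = -4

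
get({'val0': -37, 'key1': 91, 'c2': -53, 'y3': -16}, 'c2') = -53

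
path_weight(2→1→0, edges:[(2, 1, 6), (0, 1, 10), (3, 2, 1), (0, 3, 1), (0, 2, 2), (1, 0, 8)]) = w(2→1)=6 + w(1→0)=8
= 14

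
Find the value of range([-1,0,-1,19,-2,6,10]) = 21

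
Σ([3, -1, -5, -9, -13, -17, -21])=3 + (-1) + (-5) + (-9) + (-13) + (-17) + (-21)
= -63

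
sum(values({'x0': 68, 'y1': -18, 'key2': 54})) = 68 + (-18) + 54
= 104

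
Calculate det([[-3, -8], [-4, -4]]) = (-3)*(-4) - (-8)*(-4)
= -20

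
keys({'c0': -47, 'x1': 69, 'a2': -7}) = ['c0', 'x1', 'a2']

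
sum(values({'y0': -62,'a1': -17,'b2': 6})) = (-62) + (-17) + 6
= -73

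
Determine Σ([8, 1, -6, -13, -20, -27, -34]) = 8 + 1 + (-6) + (-13) + (-20) + (-27) + (-34)
= -91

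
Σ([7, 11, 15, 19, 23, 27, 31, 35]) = 7 + 11 + 15 + 19 + 23 + 27 + 31 + 35
= 168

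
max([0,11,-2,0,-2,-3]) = 11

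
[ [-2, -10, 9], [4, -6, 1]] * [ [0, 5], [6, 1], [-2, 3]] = C[0][0] = (-2)*(0) + (-10)*(6) + (9)*(-2) = -78
C[0][1] = (-2)*(5) + (-10)*(1) + (9)*(3) = 7
C[1][0] = (4)*(0) + (-6)*(6) + (1)*(-2) = -38
C[1][1] = (4)*(5) + (-6)*(1) + (1)*(3) = 17
= [[-78, 7], [-38, 17]]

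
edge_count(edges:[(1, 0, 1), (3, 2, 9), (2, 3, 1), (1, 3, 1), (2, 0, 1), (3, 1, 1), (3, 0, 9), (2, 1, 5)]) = 8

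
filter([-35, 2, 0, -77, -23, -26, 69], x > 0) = keep x where x > 0: -35✗, 2✓, 0✗, -77✗, -23✗, -26✗, 69✓
= [2, 69]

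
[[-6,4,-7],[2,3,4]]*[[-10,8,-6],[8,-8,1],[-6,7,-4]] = [[134, -129, 68], [-20, 20, -25]]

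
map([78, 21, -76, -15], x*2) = 78*2=156, 21*2=42, -76*2=-152, -15*2=-30
= [156, 42, -152, -30]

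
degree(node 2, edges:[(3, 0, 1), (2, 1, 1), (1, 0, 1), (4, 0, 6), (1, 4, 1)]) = 1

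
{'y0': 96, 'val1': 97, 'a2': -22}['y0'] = 96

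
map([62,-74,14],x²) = (62)²=3844, (-74)²=5476, (14)²=196
= [3844, 5476, 196]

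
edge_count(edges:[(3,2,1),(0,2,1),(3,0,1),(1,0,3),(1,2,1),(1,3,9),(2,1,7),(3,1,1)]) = 8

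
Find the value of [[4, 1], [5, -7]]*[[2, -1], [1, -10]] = [[9, -14], [3, 65]]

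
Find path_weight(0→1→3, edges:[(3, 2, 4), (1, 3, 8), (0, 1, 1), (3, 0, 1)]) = w(0→1)=1 + w(1→3)=8
= 9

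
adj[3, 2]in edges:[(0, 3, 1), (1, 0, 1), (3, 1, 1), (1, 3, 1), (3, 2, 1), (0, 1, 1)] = 1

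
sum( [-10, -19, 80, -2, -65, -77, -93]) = (-10) + (-19) + 80 + (-2) + (-65) + (-77) + (-93)
= -186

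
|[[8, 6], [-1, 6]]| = (8)*(6) - (6)*(-1)
= 54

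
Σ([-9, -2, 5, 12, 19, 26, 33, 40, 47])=171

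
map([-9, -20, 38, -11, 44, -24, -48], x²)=[81, 400, 1444, 121, 1936, 576, 2304]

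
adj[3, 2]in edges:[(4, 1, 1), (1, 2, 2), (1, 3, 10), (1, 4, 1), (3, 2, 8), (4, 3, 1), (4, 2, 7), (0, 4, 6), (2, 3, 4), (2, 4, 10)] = 8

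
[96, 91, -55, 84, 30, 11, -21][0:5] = [96, 91, -55, 84, 30]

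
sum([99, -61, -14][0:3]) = 24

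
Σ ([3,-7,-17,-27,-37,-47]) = -132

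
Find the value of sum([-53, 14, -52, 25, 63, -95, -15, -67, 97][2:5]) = slice → [-52, 25, 63]
(-52) + 25 + 63
= 36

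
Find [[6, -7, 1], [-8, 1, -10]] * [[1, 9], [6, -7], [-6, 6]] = C[0][0] = (6)*(1) + (-7)*(6) + (1)*(-6) = -42
C[0][1] = (6)*(9) + (-7)*(-7) + (1)*(6) = 109
C[1][0] = (-8)*(1) + (1)*(6) + (-10)*(-6) = 58
C[1][1] = (-8)*(9) + (1)*(-7) + (-10)*(6) = -139
= [[-42, 109], [58, -139]]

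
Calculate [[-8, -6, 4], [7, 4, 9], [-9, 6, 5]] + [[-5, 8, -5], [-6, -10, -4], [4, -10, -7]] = [[-13, 2, -1], [1, -6, 5], [-5, -4, -2]]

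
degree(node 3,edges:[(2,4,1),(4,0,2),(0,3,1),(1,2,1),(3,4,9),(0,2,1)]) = incident: (0,3), (3,4)
= 2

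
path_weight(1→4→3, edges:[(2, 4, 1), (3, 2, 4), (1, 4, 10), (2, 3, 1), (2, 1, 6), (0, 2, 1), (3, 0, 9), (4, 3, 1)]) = 11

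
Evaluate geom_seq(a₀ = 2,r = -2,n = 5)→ [2, -4, 8, -16, 32]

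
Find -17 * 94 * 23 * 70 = -2572780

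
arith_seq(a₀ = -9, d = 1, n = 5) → a_0 = -9 + 0*1 = -9
a_1 = -9 + 1*1 = -8
a_2 = -9 + 2*1 = -7
...
= [-9, -8, -7, -6, -5]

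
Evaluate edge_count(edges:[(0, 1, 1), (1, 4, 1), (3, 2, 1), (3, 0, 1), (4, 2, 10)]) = 5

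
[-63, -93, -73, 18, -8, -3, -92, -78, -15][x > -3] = keep x where x > -3: -63✗, -93✗, -73✗, 18✓, -8✗, -3✗, -92✗, -78✗, -15✗
= [18]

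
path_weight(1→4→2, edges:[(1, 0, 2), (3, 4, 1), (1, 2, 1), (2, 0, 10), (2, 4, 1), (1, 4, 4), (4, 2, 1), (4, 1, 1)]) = 5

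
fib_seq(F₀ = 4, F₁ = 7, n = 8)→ F_2 = F_1 + F_0 = 11
F_3 = F_2 + F_1 = 18
F_4 = F_3 + F_2 = 29
...
= [4, 7, 11, 18, 29, 47, 76, 123]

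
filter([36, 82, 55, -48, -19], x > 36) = [82, 55]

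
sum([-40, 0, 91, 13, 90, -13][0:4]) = slice → [-40, 0, 91, 13]
(-40) + 0 + 91 + 13
= 64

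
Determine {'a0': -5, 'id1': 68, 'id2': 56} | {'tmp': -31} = {'a0': -5, 'id1': 68, 'id2': 56, 'tmp': -31}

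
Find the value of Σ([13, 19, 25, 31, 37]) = 125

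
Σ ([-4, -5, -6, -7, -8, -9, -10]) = (-4) + (-5) + (-6) + (-7) + (-8) + (-9) + (-10)
= -49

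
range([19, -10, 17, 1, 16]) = 29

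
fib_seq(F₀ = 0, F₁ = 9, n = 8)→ F_2 = F_1 + F_0 = 9
F_3 = F_2 + F_1 = 18
F_4 = F_3 + F_2 = 27
...
= [0, 9, 9, 18, 27, 45, 72, 117]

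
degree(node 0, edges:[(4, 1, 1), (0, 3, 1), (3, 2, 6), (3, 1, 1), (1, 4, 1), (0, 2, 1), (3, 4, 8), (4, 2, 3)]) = 2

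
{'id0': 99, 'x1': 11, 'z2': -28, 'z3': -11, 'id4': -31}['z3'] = -11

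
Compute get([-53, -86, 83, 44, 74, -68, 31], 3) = 44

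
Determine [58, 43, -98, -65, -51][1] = 43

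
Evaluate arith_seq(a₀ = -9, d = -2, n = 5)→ [-9, -11, -13, -15, -17]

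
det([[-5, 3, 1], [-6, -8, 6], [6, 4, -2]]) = (1)*(-5)*det([[-8, 6], [4, -2]]) + (-1)*(3)*det([[-6, 6], [6, -2]]) + (1)*(1)*det([[-6, -8], [6, 4]])
= 40 + 72 + 24
= 136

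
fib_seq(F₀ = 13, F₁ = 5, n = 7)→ [13, 5, 18, 23, 41, 64, 105]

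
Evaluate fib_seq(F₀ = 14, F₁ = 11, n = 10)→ F_2 = F_1 + F_0 = 25
F_3 = F_2 + F_1 = 36
F_4 = F_3 + F_2 = 61
...
= [14, 11, 25, 36, 61, 97, 158, 255, 413, 668]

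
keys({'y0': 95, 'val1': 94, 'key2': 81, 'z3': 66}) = ['y0', 'val1', 'key2', 'z3']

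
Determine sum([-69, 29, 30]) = -10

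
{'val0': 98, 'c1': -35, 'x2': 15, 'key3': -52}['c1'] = -35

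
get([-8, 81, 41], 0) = -8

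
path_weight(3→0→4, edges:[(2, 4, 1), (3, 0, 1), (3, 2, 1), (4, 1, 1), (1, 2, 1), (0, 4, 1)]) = w(3→0)=1 + w(0→4)=1
= 2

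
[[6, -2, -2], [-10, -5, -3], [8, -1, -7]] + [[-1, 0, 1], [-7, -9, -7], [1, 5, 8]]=[[5, -2, -1], [-17, -14, -10], [9, 4, 1]]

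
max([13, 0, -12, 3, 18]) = 18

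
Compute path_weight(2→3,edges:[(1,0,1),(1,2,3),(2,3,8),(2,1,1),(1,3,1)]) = 8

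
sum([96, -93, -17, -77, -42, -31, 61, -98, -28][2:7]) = -106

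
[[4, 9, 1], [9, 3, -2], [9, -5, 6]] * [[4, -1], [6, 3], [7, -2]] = C[0][0] = (4)*(4) + (9)*(6) + (1)*(7) = 77
C[0][1] = (4)*(-1) + (9)*(3) + (1)*(-2) = 21
C[1][0] = (9)*(4) + (3)*(6) + (-2)*(7) = 40
C[1][1] = (9)*(-1) + (3)*(3) + (-2)*(-2) = 4
C[2][0] = (9)*(4) + (-5)*(6) + (6)*(7) = 48
C[2][1] = (9)*(-1) + (-5)*(3) + (6)*(-2) = -36
= [[77, 21], [40, 4], [48, -36]]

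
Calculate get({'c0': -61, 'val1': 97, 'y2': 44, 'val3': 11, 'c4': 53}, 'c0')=-61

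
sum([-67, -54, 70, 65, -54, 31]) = -9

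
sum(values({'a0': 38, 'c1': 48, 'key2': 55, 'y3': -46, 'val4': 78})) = 38 + 48 + 55 + (-46) + 78
= 173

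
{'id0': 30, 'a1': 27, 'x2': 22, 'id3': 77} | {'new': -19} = {'id0': 30, 'a1': 27, 'x2': 22, 'id3': 77, 'new': -19}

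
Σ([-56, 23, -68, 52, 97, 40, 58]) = 146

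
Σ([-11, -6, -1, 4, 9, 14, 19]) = 28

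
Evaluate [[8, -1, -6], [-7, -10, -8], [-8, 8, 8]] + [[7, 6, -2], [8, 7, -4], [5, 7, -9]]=[[15, 5, -8], [1, -3, -12], [-3, 15, -1]]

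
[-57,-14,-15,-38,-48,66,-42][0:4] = [-57, -14, -15, -38]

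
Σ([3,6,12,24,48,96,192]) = 381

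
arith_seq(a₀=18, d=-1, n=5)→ [18, 17, 16, 15, 14]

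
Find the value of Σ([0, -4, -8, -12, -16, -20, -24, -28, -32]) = -144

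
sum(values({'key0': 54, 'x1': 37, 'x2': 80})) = 54 + 37 + 80
= 171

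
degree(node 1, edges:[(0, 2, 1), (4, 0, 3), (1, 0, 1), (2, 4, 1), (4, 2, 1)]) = incident: (1,0)
= 1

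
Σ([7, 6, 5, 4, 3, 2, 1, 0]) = 7 + 6 + 5 + 4 + 3 + 2 + 1 + 0
= 28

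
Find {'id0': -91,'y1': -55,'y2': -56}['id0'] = -91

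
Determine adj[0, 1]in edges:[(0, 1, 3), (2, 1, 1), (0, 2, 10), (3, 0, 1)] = 3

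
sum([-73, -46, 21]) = -98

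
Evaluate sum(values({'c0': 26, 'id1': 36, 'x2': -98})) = -36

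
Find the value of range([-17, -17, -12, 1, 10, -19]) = 29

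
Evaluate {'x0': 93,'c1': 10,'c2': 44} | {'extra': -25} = {'x0': 93, 'c1': 10, 'c2': 44, 'extra': -25}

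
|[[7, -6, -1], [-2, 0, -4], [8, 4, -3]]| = (1)*(7)*det([[0, -4], [4, -3]]) + (-1)*(-6)*det([[-2, -4], [8, -3]]) + (1)*(-1)*det([[-2, 0], [8, 4]])
= 112 + 228 + 8
= 348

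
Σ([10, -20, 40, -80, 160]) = 10 + -20 + 40 + -80 + 160
= 110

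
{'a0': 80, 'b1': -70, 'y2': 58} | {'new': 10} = {'a0': 80, 'b1': -70, 'y2': 58, 'new': 10}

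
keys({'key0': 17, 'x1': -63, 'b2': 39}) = ['key0', 'x1', 'b2']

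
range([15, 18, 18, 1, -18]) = 36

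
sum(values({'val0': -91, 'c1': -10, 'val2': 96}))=-5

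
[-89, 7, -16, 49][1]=7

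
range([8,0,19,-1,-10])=29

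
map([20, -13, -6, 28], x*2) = [40, -26, -12, 56]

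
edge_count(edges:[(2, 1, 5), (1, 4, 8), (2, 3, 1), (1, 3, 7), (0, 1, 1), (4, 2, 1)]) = 6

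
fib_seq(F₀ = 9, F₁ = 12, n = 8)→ F_2 = F_1 + F_0 = 21
F_3 = F_2 + F_1 = 33
F_4 = F_3 + F_2 = 54
...
= [9, 12, 21, 33, 54, 87, 141, 228]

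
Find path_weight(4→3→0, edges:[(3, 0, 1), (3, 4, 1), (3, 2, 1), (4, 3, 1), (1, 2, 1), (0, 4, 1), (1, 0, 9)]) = 2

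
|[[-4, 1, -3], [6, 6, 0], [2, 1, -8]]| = (1)*(-4)*det([[6, 0], [1, -8]]) + (-1)*(1)*det([[6, 0], [2, -8]]) + (1)*(-3)*det([[6, 6], [2, 1]])
= 192 + 48 + 18
= 258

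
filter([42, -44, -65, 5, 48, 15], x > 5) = keep x where x > 5: 42✓, -44✗, -65✗, 5✗, 48✓, 15✓
= [42, 48, 15]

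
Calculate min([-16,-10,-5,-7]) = -16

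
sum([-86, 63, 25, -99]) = -97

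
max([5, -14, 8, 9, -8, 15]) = 15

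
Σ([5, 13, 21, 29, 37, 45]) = 5 + 13 + 21 + 29 + 37 + 45
= 150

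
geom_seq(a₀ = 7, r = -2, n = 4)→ [7, -14, 28, -56]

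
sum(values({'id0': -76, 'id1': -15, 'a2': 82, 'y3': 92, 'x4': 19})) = (-76) + (-15) + 82 + 92 + 19
= 102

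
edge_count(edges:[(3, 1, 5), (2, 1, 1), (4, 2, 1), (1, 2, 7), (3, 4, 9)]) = 5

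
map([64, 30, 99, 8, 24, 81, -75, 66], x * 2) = [128, 60, 198, 16, 48, 162, -150, 132]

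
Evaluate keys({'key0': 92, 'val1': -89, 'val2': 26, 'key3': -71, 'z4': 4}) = ['key0', 'val1', 'val2', 'key3', 'z4']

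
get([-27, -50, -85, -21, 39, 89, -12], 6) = -12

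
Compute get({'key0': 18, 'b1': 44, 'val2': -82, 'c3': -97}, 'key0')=18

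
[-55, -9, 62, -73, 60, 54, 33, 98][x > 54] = [62, 60, 98]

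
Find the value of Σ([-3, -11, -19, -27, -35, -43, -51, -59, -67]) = (-3) + (-11) + (-19) + (-27) + (-35) + (-43) + (-51) + (-59) + (-67)
= -315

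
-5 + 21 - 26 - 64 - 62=-136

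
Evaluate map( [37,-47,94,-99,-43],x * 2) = [74, -94, 188, -198, -86]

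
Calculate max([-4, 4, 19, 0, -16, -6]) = 19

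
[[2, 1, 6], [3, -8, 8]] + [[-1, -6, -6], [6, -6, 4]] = [[1, -5, 0], [9, -14, 12]]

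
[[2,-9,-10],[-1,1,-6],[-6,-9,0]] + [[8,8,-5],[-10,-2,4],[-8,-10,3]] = [[10, -1, -15], [-11, -1, -2], [-14, -19, 3]]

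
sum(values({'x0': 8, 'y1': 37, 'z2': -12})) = 33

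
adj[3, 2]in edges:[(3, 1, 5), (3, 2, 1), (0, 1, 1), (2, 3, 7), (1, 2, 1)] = 1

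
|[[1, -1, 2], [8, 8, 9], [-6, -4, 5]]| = 202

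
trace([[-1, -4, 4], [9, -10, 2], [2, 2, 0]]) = -11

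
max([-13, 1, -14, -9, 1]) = 1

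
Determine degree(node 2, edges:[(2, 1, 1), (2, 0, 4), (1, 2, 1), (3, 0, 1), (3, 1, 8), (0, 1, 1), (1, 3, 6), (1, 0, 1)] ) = incident: (2,1), (2,0), (1,2)
= 3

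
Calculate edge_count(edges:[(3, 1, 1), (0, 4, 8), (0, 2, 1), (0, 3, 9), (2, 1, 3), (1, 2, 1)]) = 6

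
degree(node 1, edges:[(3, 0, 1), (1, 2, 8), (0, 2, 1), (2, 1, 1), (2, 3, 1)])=2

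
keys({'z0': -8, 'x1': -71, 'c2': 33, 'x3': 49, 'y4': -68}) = ['z0', 'x1', 'c2', 'x3', 'y4']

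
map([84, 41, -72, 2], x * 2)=84*2=168, 41*2=82, -72*2=-144, 2*2=4
= [168, 82, -144, 4]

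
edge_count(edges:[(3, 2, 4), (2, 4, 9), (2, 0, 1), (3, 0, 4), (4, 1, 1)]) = 5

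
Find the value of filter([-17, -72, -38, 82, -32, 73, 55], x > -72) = keep x where x > -72: -17✓, -72✗, -38✓, 82✓, -32✓, 73✓, 55✓
= [-17, -38, 82, -32, 73, 55]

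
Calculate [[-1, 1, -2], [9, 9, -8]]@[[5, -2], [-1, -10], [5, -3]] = [[-16, -2], [-4, -84]]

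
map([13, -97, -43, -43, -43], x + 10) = [23, -87, -33, -33, -33]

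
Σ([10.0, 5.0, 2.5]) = 10.0 + 5.0 + 2.5
= 17.5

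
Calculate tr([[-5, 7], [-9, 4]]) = diagonal: (-5) + 4
= -1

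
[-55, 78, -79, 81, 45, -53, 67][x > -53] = [78, 81, 45, 67]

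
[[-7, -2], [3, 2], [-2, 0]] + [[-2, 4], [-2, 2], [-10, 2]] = [[-9, 2], [1, 4], [-12, 2]]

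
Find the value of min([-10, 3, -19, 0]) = -19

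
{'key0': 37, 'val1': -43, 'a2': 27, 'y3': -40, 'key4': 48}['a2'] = 27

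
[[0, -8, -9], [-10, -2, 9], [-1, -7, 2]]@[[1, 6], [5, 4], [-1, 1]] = C[0][0] = (0)*(1) + (-8)*(5) + (-9)*(-1) = -31
C[0][1] = (0)*(6) + (-8)*(4) + (-9)*(1) = -41
C[1][0] = (-10)*(1) + (-2)*(5) + (9)*(-1) = -29
C[1][1] = (-10)*(6) + (-2)*(4) + (9)*(1) = -59
C[2][0] = (-1)*(1) + (-7)*(5) + (2)*(-1) = -38
C[2][1] = (-1)*(6) + (-7)*(4) + (2)*(1) = -32
= [[-31, -41], [-29, -59], [-38, -32]]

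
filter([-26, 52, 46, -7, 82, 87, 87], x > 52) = [82, 87, 87]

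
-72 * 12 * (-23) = 19872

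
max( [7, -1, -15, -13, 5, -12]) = 7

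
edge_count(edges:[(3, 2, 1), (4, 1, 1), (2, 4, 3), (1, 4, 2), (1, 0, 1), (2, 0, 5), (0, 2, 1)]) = 7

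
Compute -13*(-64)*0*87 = 0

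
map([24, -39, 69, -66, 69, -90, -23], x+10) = [34, -29, 79, -56, 79, -80, -13]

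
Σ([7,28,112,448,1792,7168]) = 7 + 28 + 112 + 448 + 1792 + 7168
= 9555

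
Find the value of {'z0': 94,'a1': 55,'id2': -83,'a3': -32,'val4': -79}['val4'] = -79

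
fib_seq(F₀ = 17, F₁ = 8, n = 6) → F_2 = F_1 + F_0 = 25
F_3 = F_2 + F_1 = 33
F_4 = F_3 + F_2 = 58
...
= [17, 8, 25, 33, 58, 91]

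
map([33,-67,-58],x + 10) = 33+10=43, -67+10=-57, -58+10=-48
= [43, -57, -48]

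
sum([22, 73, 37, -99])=22 + 73 + 37 + (-99)
= 33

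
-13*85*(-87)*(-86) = -8267610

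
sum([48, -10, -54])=-16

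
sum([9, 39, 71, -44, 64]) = 9 + 39 + 71 + (-44) + 64
= 139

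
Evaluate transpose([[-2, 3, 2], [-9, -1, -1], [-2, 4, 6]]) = [[-2, -9, -2], [3, -1, 4], [2, -1, 6]]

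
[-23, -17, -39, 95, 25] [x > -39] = keep x where x > -39: -23✓, -17✓, -39✗, 95✓, 25✓
= [-23, -17, 95, 25]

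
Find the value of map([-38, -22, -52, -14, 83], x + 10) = -38+10=-28, -22+10=-12, -52+10=-42, -14+10=-4, 83+10=93
= [-28, -12, -42, -4, 93]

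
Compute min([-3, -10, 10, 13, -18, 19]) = -18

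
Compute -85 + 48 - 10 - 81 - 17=-145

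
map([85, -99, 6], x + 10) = [95, -89, 16]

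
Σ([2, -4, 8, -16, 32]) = 22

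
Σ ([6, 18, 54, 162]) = 6 + 18 + 54 + 162
= 240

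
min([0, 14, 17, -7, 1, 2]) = -7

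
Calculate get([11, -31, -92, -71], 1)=-31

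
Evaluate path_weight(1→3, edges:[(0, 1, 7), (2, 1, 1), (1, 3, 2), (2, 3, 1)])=2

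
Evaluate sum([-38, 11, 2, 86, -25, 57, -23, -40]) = (-38) + 11 + 2 + 86 + (-25) + 57 + (-23) + (-40)
= 30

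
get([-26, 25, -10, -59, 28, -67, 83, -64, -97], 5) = -67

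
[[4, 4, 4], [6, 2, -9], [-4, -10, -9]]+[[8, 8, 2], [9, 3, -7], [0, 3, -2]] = [[12, 12, 6], [15, 5, -16], [-4, -7, -11]]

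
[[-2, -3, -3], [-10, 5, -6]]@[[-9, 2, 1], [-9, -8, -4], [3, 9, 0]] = C[0][0] = (-2)*(-9) + (-3)*(-9) + (-3)*(3) = 36
C[0][1] = (-2)*(2) + (-3)*(-8) + (-3)*(9) = -7
C[0][2] = (-2)*(1) + (-3)*(-4) + (-3)*(0) = 10
C[1][0] = (-10)*(-9) + (5)*(-9) + (-6)*(3) = 27
C[1][1] = (-10)*(2) + (5)*(-8) + (-6)*(9) = -114
C[1][2] = (-10)*(1) + (5)*(-4) + (-6)*(0) = -30
= [[36, -7, 10], [27, -114, -30]]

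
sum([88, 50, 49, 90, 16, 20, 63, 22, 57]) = 455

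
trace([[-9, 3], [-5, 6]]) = diagonal: (-9) + 6
= -3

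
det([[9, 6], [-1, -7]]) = (9)*(-7) - (6)*(-1)
= -57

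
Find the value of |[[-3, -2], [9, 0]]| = 18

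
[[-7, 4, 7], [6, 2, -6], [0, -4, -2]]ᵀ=[[-7, 6, 0], [4, 2, -4], [7, -6, -2]]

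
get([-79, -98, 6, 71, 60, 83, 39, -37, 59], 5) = 83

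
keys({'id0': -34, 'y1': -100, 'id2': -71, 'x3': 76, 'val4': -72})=['id0', 'y1', 'id2', 'x3', 'val4']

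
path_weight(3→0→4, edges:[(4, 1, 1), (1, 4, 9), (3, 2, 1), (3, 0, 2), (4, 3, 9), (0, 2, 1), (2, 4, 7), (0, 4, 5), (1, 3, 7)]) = 7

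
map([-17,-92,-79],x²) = (-17)²=289, (-92)²=8464, (-79)²=6241
= [289, 8464, 6241]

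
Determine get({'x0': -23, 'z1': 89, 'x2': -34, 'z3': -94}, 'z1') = 89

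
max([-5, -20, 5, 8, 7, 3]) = 8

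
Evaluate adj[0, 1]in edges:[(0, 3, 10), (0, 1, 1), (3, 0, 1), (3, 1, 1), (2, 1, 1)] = 1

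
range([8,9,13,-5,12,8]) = 18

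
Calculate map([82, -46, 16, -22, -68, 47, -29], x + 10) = 82+10=92, -46+10=-36, 16+10=26, -22+10=-12, -68+10=-58, 47+10=57, -29+10=-19
= [92, -36, 26, -12, -58, 57, -19]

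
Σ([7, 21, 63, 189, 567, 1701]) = 2548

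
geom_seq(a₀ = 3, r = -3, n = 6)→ a_0 = 3*(-3)^0 = 3
a_1 = 3*(-3)^1 = -9
a_2 = 3*(-3)^2 = 27
...
= [3, -9, 27, -81, 243, -729]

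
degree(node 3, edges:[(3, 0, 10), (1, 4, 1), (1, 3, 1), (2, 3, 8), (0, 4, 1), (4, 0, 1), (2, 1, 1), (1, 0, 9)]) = incident: (3,0), (1,3), (2,3)
= 3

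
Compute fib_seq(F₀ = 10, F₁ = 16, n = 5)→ F_2 = F_1 + F_0 = 26
F_3 = F_2 + F_1 = 42
F_4 = F_3 + F_2 = 68
= [10, 16, 26, 42, 68]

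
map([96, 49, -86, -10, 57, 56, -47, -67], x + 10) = [106, 59, -76, 0, 67, 66, -37, -57]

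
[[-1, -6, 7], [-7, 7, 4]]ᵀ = [[-1, -7], [-6, 7], [7, 4]]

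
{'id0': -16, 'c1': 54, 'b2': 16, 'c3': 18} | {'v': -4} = {'id0': -16, 'c1': 54, 'b2': 16, 'c3': 18, 'v': -4}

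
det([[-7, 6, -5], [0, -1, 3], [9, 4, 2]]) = (1)*(-7)*det([[-1, 3], [4, 2]]) + (-1)*(6)*det([[0, 3], [9, 2]]) + (1)*(-5)*det([[0, -1], [9, 4]])
= 98 + 162 + -45
= 215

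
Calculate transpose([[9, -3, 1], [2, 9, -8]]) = [[9, 2], [-3, 9], [1, -8]]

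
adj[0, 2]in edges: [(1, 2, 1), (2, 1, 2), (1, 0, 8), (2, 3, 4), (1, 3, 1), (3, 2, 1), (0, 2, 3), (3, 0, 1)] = 3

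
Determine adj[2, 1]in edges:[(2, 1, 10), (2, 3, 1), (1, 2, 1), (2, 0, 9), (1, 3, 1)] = 10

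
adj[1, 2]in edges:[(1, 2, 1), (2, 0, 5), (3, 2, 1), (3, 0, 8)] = 1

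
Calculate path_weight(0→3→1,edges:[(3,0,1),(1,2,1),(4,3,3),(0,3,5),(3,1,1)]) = w(0→3)=5 + w(3→1)=1
= 6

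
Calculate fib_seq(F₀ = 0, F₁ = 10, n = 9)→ F_2 = F_1 + F_0 = 10
F_3 = F_2 + F_1 = 20
F_4 = F_3 + F_2 = 30
...
= [0, 10, 10, 20, 30, 50, 80, 130, 210]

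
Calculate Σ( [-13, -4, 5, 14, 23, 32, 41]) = (-13) + (-4) + 5 + 14 + 23 + 32 + 41
= 98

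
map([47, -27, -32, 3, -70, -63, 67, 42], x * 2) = [94, -54, -64, 6, -140, -126, 134, 84]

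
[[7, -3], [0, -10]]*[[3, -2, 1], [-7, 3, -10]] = C[0][0] = (7)*(3) + (-3)*(-7) = 42
C[0][1] = (7)*(-2) + (-3)*(3) = -23
C[0][2] = (7)*(1) + (-3)*(-10) = 37
C[1][0] = (0)*(3) + (-10)*(-7) = 70
C[1][1] = (0)*(-2) + (-10)*(3) = -30
C[1][2] = (0)*(1) + (-10)*(-10) = 100
= [[42, -23, 37], [70, -30, 100]]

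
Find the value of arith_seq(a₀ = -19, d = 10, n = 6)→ a_0 = -19 + 0*10 = -19
a_1 = -19 + 1*10 = -9
a_2 = -19 + 2*10 = 1
...
= [-19, -9, 1, 11, 21, 31]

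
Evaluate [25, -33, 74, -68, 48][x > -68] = keep x where x > -68: 25✓, -33✓, 74✓, -68✗, 48✓
= [25, -33, 74, 48]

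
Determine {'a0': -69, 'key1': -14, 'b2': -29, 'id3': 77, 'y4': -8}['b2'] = -29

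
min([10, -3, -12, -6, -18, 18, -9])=-18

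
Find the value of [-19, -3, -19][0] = -19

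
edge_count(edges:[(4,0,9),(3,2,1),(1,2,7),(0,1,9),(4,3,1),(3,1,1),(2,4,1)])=7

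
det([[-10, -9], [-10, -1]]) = (-10)*(-1) - (-9)*(-10)
= -80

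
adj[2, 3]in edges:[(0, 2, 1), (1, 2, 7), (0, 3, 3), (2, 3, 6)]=6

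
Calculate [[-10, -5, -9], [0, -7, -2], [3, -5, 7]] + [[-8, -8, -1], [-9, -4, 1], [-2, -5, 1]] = [[-18, -13, -10], [-9, -11, -1], [1, -10, 8]]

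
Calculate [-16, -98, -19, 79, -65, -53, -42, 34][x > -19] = [-16, 79, 34]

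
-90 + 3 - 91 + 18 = -160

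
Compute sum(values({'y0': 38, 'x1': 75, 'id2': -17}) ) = 38 + 75 + (-17)
= 96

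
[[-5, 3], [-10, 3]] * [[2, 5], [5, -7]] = C[0][0] = (-5)*(2) + (3)*(5) = 5
C[0][1] = (-5)*(5) + (3)*(-7) = -46
C[1][0] = (-10)*(2) + (3)*(5) = -5
C[1][1] = (-10)*(5) + (3)*(-7) = -71
= [[5, -46], [-5, -71]]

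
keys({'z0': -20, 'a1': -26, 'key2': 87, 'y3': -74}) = ['z0', 'a1', 'key2', 'y3']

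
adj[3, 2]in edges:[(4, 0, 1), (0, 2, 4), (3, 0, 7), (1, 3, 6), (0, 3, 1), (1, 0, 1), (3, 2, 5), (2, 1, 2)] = 5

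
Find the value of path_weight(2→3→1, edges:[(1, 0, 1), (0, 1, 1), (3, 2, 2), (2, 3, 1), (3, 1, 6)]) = 7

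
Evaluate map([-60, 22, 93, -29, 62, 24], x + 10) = -60+10=-50, 22+10=32, 93+10=103, -29+10=-19, 62+10=72, 24+10=34
= [-50, 32, 103, -19, 72, 34]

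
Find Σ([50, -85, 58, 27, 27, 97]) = 50 + (-85) + 58 + 27 + 27 + 97
= 174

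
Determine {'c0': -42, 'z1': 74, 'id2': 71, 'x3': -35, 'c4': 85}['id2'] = 71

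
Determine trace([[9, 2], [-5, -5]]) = 4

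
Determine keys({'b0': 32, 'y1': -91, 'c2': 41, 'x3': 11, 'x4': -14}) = ['b0', 'y1', 'c2', 'x3', 'x4']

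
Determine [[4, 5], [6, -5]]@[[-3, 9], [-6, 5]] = C[0][0] = (4)*(-3) + (5)*(-6) = -42
C[0][1] = (4)*(9) + (5)*(5) = 61
C[1][0] = (6)*(-3) + (-5)*(-6) = 12
C[1][1] = (6)*(9) + (-5)*(5) = 29
= [[-42, 61], [12, 29]]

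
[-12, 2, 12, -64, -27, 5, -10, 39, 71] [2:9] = [12, -64, -27, 5, -10, 39, 71]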